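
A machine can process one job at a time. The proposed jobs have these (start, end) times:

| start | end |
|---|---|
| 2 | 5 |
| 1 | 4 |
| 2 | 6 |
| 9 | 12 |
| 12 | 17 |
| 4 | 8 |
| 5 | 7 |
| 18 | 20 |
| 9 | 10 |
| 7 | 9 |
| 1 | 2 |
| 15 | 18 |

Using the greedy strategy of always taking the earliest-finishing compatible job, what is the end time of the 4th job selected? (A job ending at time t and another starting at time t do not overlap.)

Greedy by earliest finish: after sorting by end time, pick each interval compatible with the last pick.
By end time: (1,2), (1,4), (2,5), (2,6), (5,7), (4,8), (7,9), (9,10), (9,12), (12,17), (15,18), (18,20).
Pick (1,2); next start ≥ 2 → (2,5); next start ≥ 5 → (5,7); next start ≥ 7 → (7,9); next start ≥ 9 → (9,10); next start ≥ 10 → (12,17); next start ≥ 17 → (18,20).
Selected: (1,2) (2,5) (5,7) (7,9) (9,10) (12,17) (18,20)

9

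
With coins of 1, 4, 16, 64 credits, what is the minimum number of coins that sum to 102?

6

Greedy: take as many of the largest coin as possible, then repeat with the remainder.
102 − 1×64→38 − 2×16→6 − 1×4→2 − 2×1→0
Total coins = 1 + 2 + 1 + 2 = 6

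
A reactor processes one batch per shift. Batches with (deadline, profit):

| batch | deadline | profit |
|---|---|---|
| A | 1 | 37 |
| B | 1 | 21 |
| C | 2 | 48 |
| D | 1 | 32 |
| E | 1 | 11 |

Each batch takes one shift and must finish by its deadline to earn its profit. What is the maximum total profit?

Profit order: C=48 A=37 D=32 B=21 E=11
Assign: C→slot 2, A→slot 1, D skipped, B skipped, E skipped.
Slots: [1:A] [2:C]
Profit = 37 + 48 = 85

85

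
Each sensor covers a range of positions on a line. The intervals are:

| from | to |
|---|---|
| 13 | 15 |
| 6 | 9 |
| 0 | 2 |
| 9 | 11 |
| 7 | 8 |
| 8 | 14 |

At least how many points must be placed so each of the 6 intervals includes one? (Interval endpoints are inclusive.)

Sorted: [0,2] [7,8] [6,9] [9,11] [8,14] [13,15]
{[0,2]} hit by 2; {[7,8],[6,9]} hit by 8; {[9,11],[8,14]} hit by 11; {[13,15]} hit by 15.
Points: 2, 8, 11, 15 (4 total).

4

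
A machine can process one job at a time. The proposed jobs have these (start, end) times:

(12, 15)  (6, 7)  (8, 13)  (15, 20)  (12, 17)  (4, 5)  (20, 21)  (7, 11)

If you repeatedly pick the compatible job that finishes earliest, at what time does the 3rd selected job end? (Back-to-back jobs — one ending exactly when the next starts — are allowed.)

Sorted by end: (4,5)  (6,7)  (7,11)  (8,13)  (12,15)  (12,17)  (15,20)  (20,21)
take (4,5); take (6,7); take (7,11); take (12,15); skip (12,17); take (15,20); take (20,21).
Selected: (4,5) (6,7) (7,11) (12,15) (15,20) (20,21)

11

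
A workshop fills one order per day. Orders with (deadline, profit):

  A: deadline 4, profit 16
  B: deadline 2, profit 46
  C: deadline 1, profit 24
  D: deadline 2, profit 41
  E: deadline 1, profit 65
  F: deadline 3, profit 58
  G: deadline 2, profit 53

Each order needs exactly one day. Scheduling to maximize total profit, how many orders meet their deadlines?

4

By profit: E(d1,65), F(d3,58), G(d2,53), B(d2,46), D(d2,41), C(d1,24), A(d4,16)
E→slot 1; F→slot 3; G→slot 2; B skipped; D skipped; C skipped; A→slot 4.
4 of 7 scheduled.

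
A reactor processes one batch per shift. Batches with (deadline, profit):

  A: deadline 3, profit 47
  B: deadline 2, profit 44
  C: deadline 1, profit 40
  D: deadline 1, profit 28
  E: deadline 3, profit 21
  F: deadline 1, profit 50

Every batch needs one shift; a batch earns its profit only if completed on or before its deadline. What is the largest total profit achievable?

By profit: F(d1,50), A(d3,47), B(d2,44), C(d1,40), D(d1,28), E(d3,21)
F→slot 1; A→slot 3; B→slot 2; C skipped; D skipped; E skipped.
Profit = 50 + 44 + 47 = 141

141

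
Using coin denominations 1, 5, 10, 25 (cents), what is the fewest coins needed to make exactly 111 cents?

6

Greedy: take as many of the largest coin as possible, then repeat with the remainder.
111 = 4×25 + 1×10 + 1×1
Total coins = 4 + 1 + 1 = 6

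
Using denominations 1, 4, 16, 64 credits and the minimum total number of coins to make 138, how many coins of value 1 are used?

138 = 2×64 + 2×4 + 2×1
Count of 1: 2

2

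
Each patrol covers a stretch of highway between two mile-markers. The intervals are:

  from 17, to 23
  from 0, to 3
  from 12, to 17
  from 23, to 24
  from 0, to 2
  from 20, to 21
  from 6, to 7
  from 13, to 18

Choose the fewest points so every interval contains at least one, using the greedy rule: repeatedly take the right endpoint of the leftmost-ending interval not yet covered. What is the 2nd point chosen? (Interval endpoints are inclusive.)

By right end: [0,2]  [0,3]  [6,7]  [12,17]  [13,18]  [20,21]  [17,23]  [23,24]
[0,2] uncovered → point at 2; [6,7] uncovered → point at 7; [12,17] uncovered → point at 17; [20,21] uncovered → point at 21; [23,24] uncovered → point at 24.
Points: 2, 7, 17, 21, 24 (5 total).

7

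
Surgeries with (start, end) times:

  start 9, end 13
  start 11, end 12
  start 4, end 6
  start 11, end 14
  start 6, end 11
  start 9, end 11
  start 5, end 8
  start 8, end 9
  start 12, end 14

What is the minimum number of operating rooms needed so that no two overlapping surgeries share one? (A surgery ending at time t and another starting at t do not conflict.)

Count concurrent intervals with a sweep; the peak is the room count.
Events (time:±→running): 4:+→1 5:+→2 6:-→1 6:+→2 8:-→1 8:+→2 9:-→1 9:+→2 9:+→3 … peak 3.

3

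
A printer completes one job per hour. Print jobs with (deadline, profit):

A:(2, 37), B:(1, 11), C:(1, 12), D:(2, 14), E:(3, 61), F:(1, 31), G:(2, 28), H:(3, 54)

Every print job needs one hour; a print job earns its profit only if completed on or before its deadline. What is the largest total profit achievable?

By profit: E(d3,61), H(d3,54), A(d2,37), F(d1,31), G(d2,28), D(d2,14), C(d1,12), B(d1,11)
E→slot 3; H→slot 2; A→slot 1; F skipped; G skipped; D skipped; C skipped; B skipped.
Profit = 37 + 54 + 61 = 152

152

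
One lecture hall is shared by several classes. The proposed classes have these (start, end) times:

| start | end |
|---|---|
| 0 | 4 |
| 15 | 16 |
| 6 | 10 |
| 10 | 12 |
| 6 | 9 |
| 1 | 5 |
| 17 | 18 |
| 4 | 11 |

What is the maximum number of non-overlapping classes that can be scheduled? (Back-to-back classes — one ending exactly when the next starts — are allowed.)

5

Order by finish time; keep every interval that doesn't clash with the previous kept one.
By end time: (0,4), (1,5), (6,9), (6,10), (4,11), (10,12), (15,16), (17,18).
Pick (0,4); next start ≥ 4 → (6,9); next start ≥ 9 → (10,12); next start ≥ 12 → (15,16); next start ≥ 16 → (17,18).
Selected 5 classes.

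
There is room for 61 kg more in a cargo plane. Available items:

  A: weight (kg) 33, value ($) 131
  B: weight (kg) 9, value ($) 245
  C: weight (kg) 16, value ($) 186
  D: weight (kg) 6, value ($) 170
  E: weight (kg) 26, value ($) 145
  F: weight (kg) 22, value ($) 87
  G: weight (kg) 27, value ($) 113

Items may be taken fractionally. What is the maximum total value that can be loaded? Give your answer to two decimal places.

762.74

Greedy by value/weight ratio, highest first.
Ratios (sorted): D 28.33, B 27.22, C 11.62, E 5.58, G 4.19, A 3.97, F 3.95
take D (6 @ 170); take B (9 @ 245); take C (16 @ 186); take E (26 @ 145); take 4/27 of G → 16.74. Capacity used 61/61.
Total value = 762.74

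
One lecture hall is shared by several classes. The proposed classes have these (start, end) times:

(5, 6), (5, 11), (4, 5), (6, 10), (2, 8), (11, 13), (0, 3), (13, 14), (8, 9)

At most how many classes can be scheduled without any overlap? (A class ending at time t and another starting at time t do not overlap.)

Sort by end time and greedily take each interval whose start is ≥ the last chosen end.
Sorted by end: (0,3)  (4,5)  (5,6)  (2,8)  (8,9)  (6,10)  (5,11)  (11,13)  (13,14)
take (0,3); take (4,5); take (5,6); take (8,9); take (11,13); take (13,14).
Selected 6 classes.

6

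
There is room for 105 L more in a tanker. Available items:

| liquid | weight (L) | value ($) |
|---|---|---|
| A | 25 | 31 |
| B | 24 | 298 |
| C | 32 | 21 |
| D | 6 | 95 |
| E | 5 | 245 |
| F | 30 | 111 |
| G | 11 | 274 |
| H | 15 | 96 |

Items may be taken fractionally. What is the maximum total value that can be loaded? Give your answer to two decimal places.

1136.36

Greedy by value/weight ratio, highest first.
Ratios (sorted): E 49.00, G 24.91, D 15.83, B 12.42, H 6.40, F 3.70, A 1.24, C 0.66
take E (5 @ 245); take G (11 @ 274); take D (6 @ 95); take B (24 @ 298); take H (15 @ 96); take F (30 @ 111); take 14/25 of A → 17.36. Capacity used 105/105.
Total value = 1136.36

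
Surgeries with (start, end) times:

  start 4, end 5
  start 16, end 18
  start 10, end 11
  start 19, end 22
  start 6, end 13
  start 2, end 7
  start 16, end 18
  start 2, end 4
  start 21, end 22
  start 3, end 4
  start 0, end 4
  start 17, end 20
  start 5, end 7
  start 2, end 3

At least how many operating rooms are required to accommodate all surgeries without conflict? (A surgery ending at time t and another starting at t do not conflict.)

The answer is the maximum number of intervals overlapping at any instant.
starts: [0, 2, 2, 2, 3, 4, 5, 6, 10, 16, 16, 17, 19, 21]
ends:   [3, 4, 4, 4, 5, 7, 7, 11, 13, 18, 18, 20, 22, 22]
s0→1 s2→2 s2→3 s2→4  — peak 4.

4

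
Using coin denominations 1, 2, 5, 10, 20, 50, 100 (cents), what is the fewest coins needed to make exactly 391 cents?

Greedy: take as many of the largest coin as possible, then repeat with the remainder.
391 − 3×100→91 − 1×50→41 − 2×20→1 − 1×1→0
Total coins = 3 + 1 + 2 + 1 = 7

7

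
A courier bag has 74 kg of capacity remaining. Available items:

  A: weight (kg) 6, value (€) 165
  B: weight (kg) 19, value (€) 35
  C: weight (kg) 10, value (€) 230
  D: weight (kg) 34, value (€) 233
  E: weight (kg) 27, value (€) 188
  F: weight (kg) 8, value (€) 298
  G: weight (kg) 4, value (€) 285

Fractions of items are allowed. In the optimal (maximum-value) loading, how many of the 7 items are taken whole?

Greedy by value/weight ratio, highest first.
Ratios (sorted): G 71.25, F 37.25, A 27.50, C 23.00, E 6.96, D 6.85, B 1.84
take G (4 @ 285); take F (8 @ 298); take A (6 @ 165); take C (10 @ 230); take E (27 @ 188); take 19/34 of D → 130.21. Capacity used 74/74.
5 item(s) taken whole; one partial (take 19/34 of D).

5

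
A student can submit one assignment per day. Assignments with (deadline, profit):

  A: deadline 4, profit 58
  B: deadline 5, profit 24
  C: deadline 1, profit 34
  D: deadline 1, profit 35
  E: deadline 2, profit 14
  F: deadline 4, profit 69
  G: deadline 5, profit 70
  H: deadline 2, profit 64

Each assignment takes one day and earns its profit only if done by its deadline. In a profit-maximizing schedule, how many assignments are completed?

Sort by profit descending; place each in the latest free slot ≤ its deadline.
Profit order: G=70 F=69 H=64 A=58 D=35 C=34 B=24 E=14
Assign: G→slot 5, F→slot 4, H→slot 2, A→slot 3, D→slot 1, C skipped, B skipped, E skipped.
Slots: [1:D] [2:H] [3:A] [4:F] [5:G]
5 of 8 scheduled.

5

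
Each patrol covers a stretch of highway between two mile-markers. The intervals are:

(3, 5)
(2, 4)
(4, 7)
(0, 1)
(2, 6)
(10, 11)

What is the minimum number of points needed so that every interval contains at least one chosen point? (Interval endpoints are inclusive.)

Process intervals by earliest right end; each time one isn't hit yet, stab at its right endpoint.
Sorted: [0,1] [2,4] [3,5] [2,6] [4,7] [10,11]
{[0,1]} hit by 1; {[2,4],[3,5],[2,6],[4,7]} hit by 4; {[10,11]} hit by 11.
Points: 1, 4, 11 (3 total).

3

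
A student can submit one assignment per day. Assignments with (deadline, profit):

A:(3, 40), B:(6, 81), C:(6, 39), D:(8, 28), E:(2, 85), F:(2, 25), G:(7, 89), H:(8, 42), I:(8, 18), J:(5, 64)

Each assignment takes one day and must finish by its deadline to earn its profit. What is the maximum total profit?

Take jobs in profit order; each goes to the latest open slot no later than its deadline.
Profit order: G=89 E=85 B=81 J=64 H=42 A=40 C=39 D=28 F=25 I=18
Assign: G→slot 7, E→slot 2, B→slot 6, J→slot 5, H→slot 8, A→slot 3, C→slot 4, D→slot 1, F skipped, I skipped.
Slots: [1:D] [2:E] [3:A] [4:C] [5:J] [6:B] [7:G] [8:H]
Profit = 28 + 85 + 40 + 39 + 64 + 81 + 89 + 42 = 468

468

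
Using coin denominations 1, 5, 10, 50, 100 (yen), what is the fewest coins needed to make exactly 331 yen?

Use the largest denomination that fits, subtract, and repeat.
331 = 3×100 + 3×10 + 1×1
Total coins = 3 + 3 + 1 = 7

7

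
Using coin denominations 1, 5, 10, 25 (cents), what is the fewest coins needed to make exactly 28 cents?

28 − 1×25→3 − 3×1→0
Total coins = 1 + 3 = 4

4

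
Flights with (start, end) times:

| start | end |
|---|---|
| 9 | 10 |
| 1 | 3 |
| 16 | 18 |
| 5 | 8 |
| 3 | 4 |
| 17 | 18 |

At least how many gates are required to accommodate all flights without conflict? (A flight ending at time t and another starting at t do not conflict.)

Count concurrent intervals with a sweep; the peak is the room count.
starts: [1, 3, 5, 9, 16, 17]
ends:   [3, 4, 8, 10, 18, 18]
s1→1 e3→0 s3→1 e4→0 s5→1 e8→0 s9→1 e10→0 s16→1 s17→2  — peak 2.

2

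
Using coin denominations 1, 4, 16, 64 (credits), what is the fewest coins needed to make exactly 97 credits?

97 − 1×64→33 − 2×16→1 − 1×1→0
Total coins = 1 + 2 + 1 = 4

4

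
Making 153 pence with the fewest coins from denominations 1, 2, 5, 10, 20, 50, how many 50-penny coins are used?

Use the largest denomination that fits, subtract, and repeat.
153 = 3×50 + 1×2 + 1×1
Count of 50: 3

3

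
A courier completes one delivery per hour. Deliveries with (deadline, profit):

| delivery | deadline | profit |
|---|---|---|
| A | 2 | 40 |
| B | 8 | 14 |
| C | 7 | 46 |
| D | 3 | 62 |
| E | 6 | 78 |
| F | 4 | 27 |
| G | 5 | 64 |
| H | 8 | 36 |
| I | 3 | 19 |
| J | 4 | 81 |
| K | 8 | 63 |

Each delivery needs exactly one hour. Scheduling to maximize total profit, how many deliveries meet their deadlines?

By profit: J(d4,81), E(d6,78), G(d5,64), K(d8,63), D(d3,62), C(d7,46), A(d2,40), H(d8,36), F(d4,27), I(d3,19), B(d8,14)
J→slot 4; E→slot 6; G→slot 5; K→slot 8; D→slot 3; C→slot 7; A→slot 2; H→slot 1; F skipped; I skipped; B skipped.
8 of 11 scheduled.

8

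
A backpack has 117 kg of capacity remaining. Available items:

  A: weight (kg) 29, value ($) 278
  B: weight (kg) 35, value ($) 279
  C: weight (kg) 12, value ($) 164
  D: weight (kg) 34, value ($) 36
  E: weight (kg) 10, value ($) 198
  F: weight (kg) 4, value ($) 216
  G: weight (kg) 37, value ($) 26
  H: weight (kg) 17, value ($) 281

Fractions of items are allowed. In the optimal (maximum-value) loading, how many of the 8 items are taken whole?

6

Greedy by value/weight ratio, highest first.
Ratios (sorted): F 54.00, E 19.80, H 16.53, C 13.67, A 9.59, B 7.97, D 1.06, G 0.70
take F (4 @ 216); take E (10 @ 198); take H (17 @ 281); take C (12 @ 164); take A (29 @ 278); take B (35 @ 279); take 10/34 of D → 10.59. Capacity used 117/117.
6 item(s) taken whole; one partial (take 10/34 of D).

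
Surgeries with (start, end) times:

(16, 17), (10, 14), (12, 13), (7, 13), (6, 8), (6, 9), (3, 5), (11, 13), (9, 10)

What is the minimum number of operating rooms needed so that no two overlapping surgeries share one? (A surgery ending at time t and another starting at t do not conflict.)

4

Count concurrent intervals with a sweep; the peak is the room count.
starts: [3, 6, 6, 7, 9, 10, 11, 12, 16]
ends:   [5, 8, 9, 10, 13, 13, 13, 14, 17]
s3→1 e5→0 s6→1 s6→2 s7→3 e8→2 e9→1 s9→2 e10→1 s10→2 s11→3 s12→4  — peak 4.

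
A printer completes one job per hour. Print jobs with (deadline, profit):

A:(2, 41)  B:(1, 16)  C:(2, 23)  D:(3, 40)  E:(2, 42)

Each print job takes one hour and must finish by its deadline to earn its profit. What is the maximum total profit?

123

By profit: E(d2,42), A(d2,41), D(d3,40), C(d2,23), B(d1,16)
E→slot 2; A→slot 1; D→slot 3; C skipped; B skipped.
Profit = 41 + 42 + 40 = 123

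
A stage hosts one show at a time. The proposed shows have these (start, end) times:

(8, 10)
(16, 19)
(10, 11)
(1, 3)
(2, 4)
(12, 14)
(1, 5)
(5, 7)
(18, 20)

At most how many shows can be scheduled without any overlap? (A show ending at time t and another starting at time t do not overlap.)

Sorted by end: (1,3)  (2,4)  (1,5)  (5,7)  (8,10)  (10,11)  (12,14)  (16,19)  (18,20)
take (1,3); take (5,7); take (8,10); take (10,11); take (12,14); take (16,19); skip (18,20).
Selected 6 shows.

6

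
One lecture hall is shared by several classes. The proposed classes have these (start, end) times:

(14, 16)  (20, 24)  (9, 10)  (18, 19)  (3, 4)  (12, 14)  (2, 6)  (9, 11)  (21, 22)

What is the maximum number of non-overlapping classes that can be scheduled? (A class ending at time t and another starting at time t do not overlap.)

By end time: (3,4), (2,6), (9,10), (9,11), (12,14), (14,16), (18,19), (21,22), (20,24).
Pick (3,4); next start ≥ 4 → (9,10); next start ≥ 10 → (12,14); next start ≥ 14 → (14,16); next start ≥ 16 → (18,19); next start ≥ 19 → (21,22).
Selected 6 classes.

6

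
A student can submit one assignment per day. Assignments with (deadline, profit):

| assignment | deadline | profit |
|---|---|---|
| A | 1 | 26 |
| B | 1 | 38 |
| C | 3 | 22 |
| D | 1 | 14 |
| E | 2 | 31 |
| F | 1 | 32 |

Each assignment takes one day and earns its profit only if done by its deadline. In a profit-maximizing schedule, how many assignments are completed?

By profit: B(d1,38), F(d1,32), E(d2,31), A(d1,26), C(d3,22), D(d1,14)
B→slot 1; F skipped; E→slot 2; A skipped; C→slot 3; D skipped.
3 of 6 scheduled.

3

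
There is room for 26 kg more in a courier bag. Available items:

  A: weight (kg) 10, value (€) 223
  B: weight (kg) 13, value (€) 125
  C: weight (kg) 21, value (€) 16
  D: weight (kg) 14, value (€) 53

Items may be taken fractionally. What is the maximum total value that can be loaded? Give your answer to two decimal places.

359.36

Order: A (223/10=22.30) > B (125/13=9.62) > D (53/14=3.79) > C (16/21=0.76)
Fill: take A (10 @ 223) → take B (13 @ 125) → take 3/14 of D → 11.36; 26/26 used.
Total value = 359.36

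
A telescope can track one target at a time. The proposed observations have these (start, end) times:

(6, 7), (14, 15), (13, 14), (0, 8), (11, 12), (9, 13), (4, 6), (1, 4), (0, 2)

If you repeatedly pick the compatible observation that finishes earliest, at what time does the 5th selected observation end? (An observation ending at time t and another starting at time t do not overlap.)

14

Greedy by earliest finish: after sorting by end time, pick each interval compatible with the last pick.
By end time: (0,2), (1,4), (4,6), (6,7), (0,8), (11,12), (9,13), (13,14), (14,15).
Pick (0,2); next start ≥ 2 → (4,6); next start ≥ 6 → (6,7); next start ≥ 7 → (11,12); next start ≥ 12 → (13,14); next start ≥ 14 → (14,15).
Selected: (0,2) (4,6) (6,7) (11,12) (13,14) (14,15)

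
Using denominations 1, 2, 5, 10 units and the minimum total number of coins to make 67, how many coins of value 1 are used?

Greedy: take as many of the largest coin as possible, then repeat with the remainder.
67 = 6×10 + 1×5 + 1×2
Count of 1: 0

0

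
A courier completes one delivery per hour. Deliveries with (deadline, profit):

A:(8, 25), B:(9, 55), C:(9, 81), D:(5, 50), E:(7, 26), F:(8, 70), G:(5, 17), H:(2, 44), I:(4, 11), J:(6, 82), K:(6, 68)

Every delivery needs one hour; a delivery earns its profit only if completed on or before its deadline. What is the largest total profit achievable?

Profit order: J=82 C=81 F=70 K=68 B=55 D=50 H=44 E=26 A=25 G=17 I=11
Assign: J→slot 6, C→slot 9, F→slot 8, K→slot 5, B→slot 7, D→slot 4, H→slot 2, E→slot 3, A→slot 1, G skipped, I skipped.
Slots: [1:A] [2:H] [3:E] [4:D] [5:K] [6:J] [7:B] [8:F] [9:C]
Profit = 25 + 44 + 26 + 50 + 68 + 82 + 55 + 70 + 81 = 501

501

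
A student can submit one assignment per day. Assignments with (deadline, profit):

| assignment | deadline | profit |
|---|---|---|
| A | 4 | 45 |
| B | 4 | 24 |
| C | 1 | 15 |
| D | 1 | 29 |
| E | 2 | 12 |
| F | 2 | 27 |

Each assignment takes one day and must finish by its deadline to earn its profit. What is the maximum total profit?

125

By profit: A(d4,45), D(d1,29), F(d2,27), B(d4,24), C(d1,15), E(d2,12)
A→slot 4; D→slot 1; F→slot 2; B→slot 3; C skipped; E skipped.
Profit = 29 + 27 + 24 + 45 = 125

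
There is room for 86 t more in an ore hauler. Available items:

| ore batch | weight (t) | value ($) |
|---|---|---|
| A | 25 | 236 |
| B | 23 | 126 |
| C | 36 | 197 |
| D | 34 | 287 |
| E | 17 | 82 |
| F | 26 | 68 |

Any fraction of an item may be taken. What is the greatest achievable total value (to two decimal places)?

670.89

Greedy by value/weight ratio, highest first.
Order: A (236/25=9.44) > D (287/34=8.44) > B (126/23=5.48) > C (197/36=5.47) > E (82/17=4.82) > F (68/26=2.62)
Fill: take A (25 @ 236) → take D (34 @ 287) → take B (23 @ 126) → take 4/36 of C → 21.89; 86/86 used.
Total value = 670.89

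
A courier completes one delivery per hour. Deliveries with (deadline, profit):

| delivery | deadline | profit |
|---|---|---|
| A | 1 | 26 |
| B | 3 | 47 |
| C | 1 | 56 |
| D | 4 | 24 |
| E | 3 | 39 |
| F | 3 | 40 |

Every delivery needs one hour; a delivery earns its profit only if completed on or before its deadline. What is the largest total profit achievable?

Take jobs in profit order; each goes to the latest open slot no later than its deadline.
By profit: C(d1,56), B(d3,47), F(d3,40), E(d3,39), A(d1,26), D(d4,24)
C→slot 1; B→slot 3; F→slot 2; E skipped; A skipped; D→slot 4.
Profit = 56 + 40 + 47 + 24 = 167

167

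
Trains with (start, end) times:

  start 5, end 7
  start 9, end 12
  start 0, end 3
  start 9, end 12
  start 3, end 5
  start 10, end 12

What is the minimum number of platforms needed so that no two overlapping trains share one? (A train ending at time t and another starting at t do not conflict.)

starts: [0, 3, 5, 9, 9, 10]
ends:   [3, 5, 7, 12, 12, 12]
s0→1 e3→0 s3→1 e5→0 s5→1 e7→0 s9→1 s9→2 s10→3  — peak 3.

3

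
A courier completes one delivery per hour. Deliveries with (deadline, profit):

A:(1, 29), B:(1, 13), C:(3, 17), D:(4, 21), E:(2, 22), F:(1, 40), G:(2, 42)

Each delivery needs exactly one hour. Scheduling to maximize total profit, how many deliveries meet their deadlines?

Take jobs in profit order; each goes to the latest open slot no later than its deadline.
Profit order: G=42 F=40 A=29 E=22 D=21 C=17 B=13
Assign: G→slot 2, F→slot 1, A skipped, E skipped, D→slot 4, C→slot 3, B skipped.
Slots: [1:F] [2:G] [3:C] [4:D]
4 of 7 scheduled.

4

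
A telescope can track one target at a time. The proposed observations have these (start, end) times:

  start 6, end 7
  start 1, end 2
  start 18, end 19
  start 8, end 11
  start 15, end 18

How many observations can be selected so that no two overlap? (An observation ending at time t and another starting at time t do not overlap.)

5

Greedy by earliest finish: after sorting by end time, pick each interval compatible with the last pick.
Sorted by end: (1,2)  (6,7)  (8,11)  (15,18)  (18,19)
take (1,2); take (6,7); take (8,11); take (15,18); take (18,19).
Selected 5 observations.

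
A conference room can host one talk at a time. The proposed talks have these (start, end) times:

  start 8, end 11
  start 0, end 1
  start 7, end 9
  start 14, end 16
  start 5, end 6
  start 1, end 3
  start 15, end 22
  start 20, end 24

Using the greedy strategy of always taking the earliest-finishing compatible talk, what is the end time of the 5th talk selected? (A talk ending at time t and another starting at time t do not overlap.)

16

Sorted by end: (0,1)  (1,3)  (5,6)  (7,9)  (8,11)  (14,16)  (15,22)  (20,24)
take (0,1); take (1,3); take (5,6); take (7,9); skip (8,11); take (14,16); take (20,24).
Selected: (0,1) (1,3) (5,6) (7,9) (14,16) (20,24)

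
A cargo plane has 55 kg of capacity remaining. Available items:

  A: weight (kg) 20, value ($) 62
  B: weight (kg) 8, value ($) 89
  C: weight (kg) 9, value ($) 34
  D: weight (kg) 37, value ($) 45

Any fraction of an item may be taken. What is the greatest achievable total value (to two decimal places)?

206.89

Sort by value per unit weight and fill in that order.
Order: B (89/8=11.12) > C (34/9=3.78) > A (62/20=3.10) > D (45/37=1.22)
Fill: take B (8 @ 89) → take C (9 @ 34) → take A (20 @ 62) → take 18/37 of D → 21.89; 55/55 used.
Total value = 206.89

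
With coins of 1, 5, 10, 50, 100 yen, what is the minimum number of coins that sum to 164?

7

Greedy: take as many of the largest coin as possible, then repeat with the remainder.
164 = 1×100 + 1×50 + 1×10 + 4×1
Total coins = 1 + 1 + 1 + 4 = 7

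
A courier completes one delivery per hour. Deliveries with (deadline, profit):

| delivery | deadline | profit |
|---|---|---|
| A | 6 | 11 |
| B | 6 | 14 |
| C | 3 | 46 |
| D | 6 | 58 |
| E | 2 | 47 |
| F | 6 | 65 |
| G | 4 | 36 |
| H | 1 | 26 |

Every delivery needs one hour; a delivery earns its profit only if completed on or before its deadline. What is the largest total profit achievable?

278

By profit: F(d6,65), D(d6,58), E(d2,47), C(d3,46), G(d4,36), H(d1,26), B(d6,14), A(d6,11)
F→slot 6; D→slot 5; E→slot 2; C→slot 3; G→slot 4; H→slot 1; B skipped; A skipped.
Profit = 26 + 47 + 46 + 36 + 58 + 65 = 278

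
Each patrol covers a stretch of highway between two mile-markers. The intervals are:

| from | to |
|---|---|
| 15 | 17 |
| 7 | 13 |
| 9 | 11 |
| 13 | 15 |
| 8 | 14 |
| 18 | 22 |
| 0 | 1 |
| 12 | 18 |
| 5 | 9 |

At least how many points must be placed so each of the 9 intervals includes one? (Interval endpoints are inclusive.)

Sorted: [0,1] [5,9] [9,11] [7,13] [8,14] [13,15] [15,17] [12,18] [18,22]
{[0,1]} hit by 1; {[5,9],[9,11],[7,13],[8,14]} hit by 9; {[13,15],[15,17],[12,18]} hit by 15; {[18,22]} hit by 22.
Points: 1, 9, 15, 22 (4 total).

4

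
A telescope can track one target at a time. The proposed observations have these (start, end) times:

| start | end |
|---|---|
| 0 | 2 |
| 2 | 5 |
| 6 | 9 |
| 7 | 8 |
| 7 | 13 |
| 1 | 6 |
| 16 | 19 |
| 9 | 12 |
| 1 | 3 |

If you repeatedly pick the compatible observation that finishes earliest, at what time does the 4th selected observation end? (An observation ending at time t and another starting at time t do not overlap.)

12

By end time: (0,2), (1,3), (2,5), (1,6), (7,8), (6,9), (9,12), (7,13), (16,19).
Pick (0,2); next start ≥ 2 → (2,5); next start ≥ 5 → (7,8); next start ≥ 8 → (9,12); next start ≥ 12 → (16,19).
Selected: (0,2) (2,5) (7,8) (9,12) (16,19)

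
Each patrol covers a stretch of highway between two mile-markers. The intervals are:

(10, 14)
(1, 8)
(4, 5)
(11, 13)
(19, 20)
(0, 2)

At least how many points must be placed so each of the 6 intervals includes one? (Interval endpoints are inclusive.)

4

Process intervals by earliest right end; each time one isn't hit yet, stab at its right endpoint.
Sorted: [0,2] [4,5] [1,8] [11,13] [10,14] [19,20]
{[0,2]} hit by 2; {[4,5],[1,8]} hit by 5; {[11,13],[10,14]} hit by 13; {[19,20]} hit by 20.
Points: 2, 5, 13, 20 (4 total).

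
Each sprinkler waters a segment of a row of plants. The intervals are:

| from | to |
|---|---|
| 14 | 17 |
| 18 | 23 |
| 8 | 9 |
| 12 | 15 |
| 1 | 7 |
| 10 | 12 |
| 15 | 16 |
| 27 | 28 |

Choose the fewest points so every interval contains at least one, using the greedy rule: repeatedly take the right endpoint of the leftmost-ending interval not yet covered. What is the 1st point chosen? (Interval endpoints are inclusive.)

By right end: [1,7]  [8,9]  [10,12]  [12,15]  [15,16]  [14,17]  [18,23]  [27,28]
[1,7] uncovered → point at 7; [8,9] uncovered → point at 9; [10,12] uncovered → point at 12; [15,16] uncovered → point at 16; [18,23] uncovered → point at 23; [27,28] uncovered → point at 28.
Points: 7, 9, 12, 16, 23, 28 (6 total).

7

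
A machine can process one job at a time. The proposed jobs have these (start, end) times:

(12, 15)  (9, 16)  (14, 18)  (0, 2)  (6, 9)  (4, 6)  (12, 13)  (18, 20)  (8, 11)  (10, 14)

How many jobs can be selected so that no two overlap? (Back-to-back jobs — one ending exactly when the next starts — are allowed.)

6

Sorted by end: (0,2)  (4,6)  (6,9)  (8,11)  (12,13)  (10,14)  (12,15)  (9,16)  (14,18)  (18,20)
take (0,2); take (4,6); take (6,9); take (12,13); take (14,18); take (18,20).
Selected 6 jobs.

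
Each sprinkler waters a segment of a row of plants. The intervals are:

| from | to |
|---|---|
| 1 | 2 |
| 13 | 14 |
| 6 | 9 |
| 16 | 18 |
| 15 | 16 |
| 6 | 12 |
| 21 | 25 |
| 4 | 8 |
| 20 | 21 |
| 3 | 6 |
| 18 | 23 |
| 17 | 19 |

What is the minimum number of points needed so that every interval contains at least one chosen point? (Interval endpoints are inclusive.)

Sort by right endpoint; whenever an interval is uncovered, place a point at its right end.
By right end: [1,2]  [3,6]  [4,8]  [6,9]  [6,12]  [13,14]  [15,16]  [16,18]  [17,19]  [20,21]  [18,23]  [21,25]
[1,2] uncovered → point at 2; [3,6] uncovered → point at 6; [13,14] uncovered → point at 14; [15,16] uncovered → point at 16; [17,19] uncovered → point at 19; [20,21] uncovered → point at 21.
Points: 2, 6, 14, 16, 19, 21 (6 total).

6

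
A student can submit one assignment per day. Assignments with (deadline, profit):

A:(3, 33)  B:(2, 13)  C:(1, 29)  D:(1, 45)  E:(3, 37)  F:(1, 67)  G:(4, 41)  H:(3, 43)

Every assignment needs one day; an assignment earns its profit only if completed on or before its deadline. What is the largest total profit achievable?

188

Take jobs in profit order; each goes to the latest open slot no later than its deadline.
By profit: F(d1,67), D(d1,45), H(d3,43), G(d4,41), E(d3,37), A(d3,33), C(d1,29), B(d2,13)
F→slot 1; D skipped; H→slot 3; G→slot 4; E→slot 2; A skipped; C skipped; B skipped.
Profit = 67 + 37 + 43 + 41 = 188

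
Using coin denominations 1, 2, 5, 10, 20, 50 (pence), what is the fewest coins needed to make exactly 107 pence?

4

Use the largest denomination that fits, subtract, and repeat.
107 − 2×50→7 − 1×5→2 − 1×2→0
Total coins = 2 + 1 + 1 = 4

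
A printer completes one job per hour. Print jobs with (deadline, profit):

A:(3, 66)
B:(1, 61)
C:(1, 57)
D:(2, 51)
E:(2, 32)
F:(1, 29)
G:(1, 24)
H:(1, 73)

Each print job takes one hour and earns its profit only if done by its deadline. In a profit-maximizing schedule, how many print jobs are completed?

3

Sort by profit descending; place each in the latest free slot ≤ its deadline.
By profit: H(d1,73), A(d3,66), B(d1,61), C(d1,57), D(d2,51), E(d2,32), F(d1,29), G(d1,24)
H→slot 1; A→slot 3; B skipped; C skipped; D→slot 2; E skipped; F skipped; G skipped.
3 of 8 scheduled.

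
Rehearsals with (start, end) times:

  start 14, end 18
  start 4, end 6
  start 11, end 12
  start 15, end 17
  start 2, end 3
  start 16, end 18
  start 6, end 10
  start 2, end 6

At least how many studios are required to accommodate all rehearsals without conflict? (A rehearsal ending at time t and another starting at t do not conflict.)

3

Count concurrent intervals with a sweep; the peak is the room count.
Events (time:±→running): 2:+→1 2:+→2 3:-→1 4:+→2 6:-→1 6:-→0 6:+→1 10:-→0 11:+→1 12:-→0 14:+→1 15:+→2 16:+→3 … peak 3.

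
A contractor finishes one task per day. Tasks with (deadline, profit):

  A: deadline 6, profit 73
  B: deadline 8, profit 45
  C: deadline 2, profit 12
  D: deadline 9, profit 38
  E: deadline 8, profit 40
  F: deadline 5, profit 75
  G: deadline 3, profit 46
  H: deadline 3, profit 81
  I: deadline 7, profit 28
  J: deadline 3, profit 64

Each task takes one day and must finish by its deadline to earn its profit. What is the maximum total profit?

Take jobs in profit order; each goes to the latest open slot no later than its deadline.
By profit: H(d3,81), F(d5,75), A(d6,73), J(d3,64), G(d3,46), B(d8,45), E(d8,40), D(d9,38), I(d7,28), C(d2,12)
H→slot 3; F→slot 5; A→slot 6; J→slot 2; G→slot 1; B→slot 8; E→slot 7; D→slot 9; I→slot 4; C skipped.
Profit = 46 + 64 + 81 + 28 + 75 + 73 + 40 + 45 + 38 = 490

490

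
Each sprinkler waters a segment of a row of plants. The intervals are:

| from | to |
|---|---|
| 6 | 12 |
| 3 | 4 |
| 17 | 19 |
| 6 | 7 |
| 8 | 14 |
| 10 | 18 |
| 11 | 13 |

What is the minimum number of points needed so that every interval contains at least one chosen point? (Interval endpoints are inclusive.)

4

By right end: [3,4]  [6,7]  [6,12]  [11,13]  [8,14]  [10,18]  [17,19]
[3,4] uncovered → point at 4; [6,7] uncovered → point at 7; [11,13] uncovered → point at 13; [17,19] uncovered → point at 19.
Points: 4, 7, 13, 19 (4 total).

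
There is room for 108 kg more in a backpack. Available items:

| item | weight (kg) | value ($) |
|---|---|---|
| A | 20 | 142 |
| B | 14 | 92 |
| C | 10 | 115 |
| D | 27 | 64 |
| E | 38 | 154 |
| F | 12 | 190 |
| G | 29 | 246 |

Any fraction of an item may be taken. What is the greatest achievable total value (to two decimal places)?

878.21

Greedy by value/weight ratio, highest first.
Ratios (sorted): F 15.83, C 11.50, G 8.48, A 7.10, B 6.57, E 4.05, D 2.37
take F (12 @ 190); take C (10 @ 115); take G (29 @ 246); take A (20 @ 142); take B (14 @ 92); take 23/38 of E → 93.21. Capacity used 108/108.
Total value = 878.21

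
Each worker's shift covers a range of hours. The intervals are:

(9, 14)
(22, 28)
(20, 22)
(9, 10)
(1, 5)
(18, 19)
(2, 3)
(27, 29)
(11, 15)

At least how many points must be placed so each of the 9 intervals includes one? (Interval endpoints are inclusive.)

Sorted: [2,3] [1,5] [9,10] [9,14] [11,15] [18,19] [20,22] [22,28] [27,29]
{[2,3],[1,5]} hit by 3; {[9,10],[9,14]} hit by 10; {[11,15]} hit by 15; {[18,19]} hit by 19; {[20,22],[22,28]} hit by 22; {[27,29]} hit by 29.
Points: 3, 10, 15, 19, 22, 29 (6 total).

6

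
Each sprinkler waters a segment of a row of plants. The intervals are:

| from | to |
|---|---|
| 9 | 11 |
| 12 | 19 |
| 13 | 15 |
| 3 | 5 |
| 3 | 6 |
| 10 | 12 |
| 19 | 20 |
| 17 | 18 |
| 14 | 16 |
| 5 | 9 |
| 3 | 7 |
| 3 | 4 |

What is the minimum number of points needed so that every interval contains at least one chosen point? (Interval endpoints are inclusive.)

Process intervals by earliest right end; each time one isn't hit yet, stab at its right endpoint.
Sorted: [3,4] [3,5] [3,6] [3,7] [5,9] [9,11] [10,12] [13,15] [14,16] [17,18] [12,19] [19,20]
{[3,4],[3,5],[3,6],[3,7]} hit by 4; {[5,9],[9,11]} hit by 9; {[10,12]} hit by 12; {[13,15],[14,16]} hit by 15; {[17,18],[12,19]} hit by 18; {[19,20]} hit by 20.
Points: 4, 9, 12, 15, 18, 20 (6 total).

6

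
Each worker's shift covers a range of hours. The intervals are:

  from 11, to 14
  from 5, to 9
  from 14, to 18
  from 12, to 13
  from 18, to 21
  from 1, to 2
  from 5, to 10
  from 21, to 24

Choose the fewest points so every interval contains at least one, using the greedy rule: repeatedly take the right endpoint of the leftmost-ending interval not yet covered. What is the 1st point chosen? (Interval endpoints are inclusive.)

2

By right end: [1,2]  [5,9]  [5,10]  [12,13]  [11,14]  [14,18]  [18,21]  [21,24]
[1,2] uncovered → point at 2; [5,9] uncovered → point at 9; [12,13] uncovered → point at 13; [14,18] uncovered → point at 18; [21,24] uncovered → point at 24.
Points: 2, 9, 13, 18, 24 (5 total).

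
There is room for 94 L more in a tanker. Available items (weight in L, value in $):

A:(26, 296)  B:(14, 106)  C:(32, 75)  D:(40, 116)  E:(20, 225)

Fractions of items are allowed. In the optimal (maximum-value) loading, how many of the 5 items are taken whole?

Greedy by value/weight ratio, highest first.
Ratios (sorted): A 11.38, E 11.25, B 7.57, D 2.90, C 2.34
take A (26 @ 296); take E (20 @ 225); take B (14 @ 106); take 34/40 of D → 98.60. Capacity used 94/94.
3 item(s) taken whole; one partial (take 34/40 of D).

3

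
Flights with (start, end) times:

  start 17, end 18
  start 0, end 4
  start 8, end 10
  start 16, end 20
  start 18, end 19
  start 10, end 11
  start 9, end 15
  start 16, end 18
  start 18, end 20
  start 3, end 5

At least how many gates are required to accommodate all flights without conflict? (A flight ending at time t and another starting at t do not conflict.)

3

Events (time:±→running): 0:+→1 3:+→2 4:-→1 5:-→0 8:+→1 9:+→2 10:-→1 10:+→2 11:-→1 15:-→0 16:+→1 16:+→2 17:+→3 … peak 3.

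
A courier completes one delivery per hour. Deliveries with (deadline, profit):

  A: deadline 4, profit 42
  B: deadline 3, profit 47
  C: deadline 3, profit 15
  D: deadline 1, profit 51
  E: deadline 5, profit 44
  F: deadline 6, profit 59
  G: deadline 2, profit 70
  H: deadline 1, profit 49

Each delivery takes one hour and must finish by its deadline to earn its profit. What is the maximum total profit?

Sort by profit descending; place each in the latest free slot ≤ its deadline.
By profit: G(d2,70), F(d6,59), D(d1,51), H(d1,49), B(d3,47), E(d5,44), A(d4,42), C(d3,15)
G→slot 2; F→slot 6; D→slot 1; H skipped; B→slot 3; E→slot 5; A→slot 4; C skipped.
Profit = 51 + 70 + 47 + 42 + 44 + 59 = 313

313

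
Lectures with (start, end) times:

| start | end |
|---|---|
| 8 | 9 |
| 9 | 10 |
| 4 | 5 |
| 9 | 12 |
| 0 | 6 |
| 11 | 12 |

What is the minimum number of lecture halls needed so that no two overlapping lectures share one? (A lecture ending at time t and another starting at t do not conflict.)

2

starts: [0, 4, 8, 9, 9, 11]
ends:   [5, 6, 9, 10, 12, 12]
s0→1 s4→2  — peak 2.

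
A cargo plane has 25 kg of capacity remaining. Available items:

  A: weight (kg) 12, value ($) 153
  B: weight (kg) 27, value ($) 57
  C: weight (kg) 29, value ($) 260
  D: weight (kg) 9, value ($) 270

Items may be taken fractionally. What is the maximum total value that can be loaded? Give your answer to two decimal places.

458.86

Sort by value per unit weight and fill in that order.
Ratios (sorted): D 30.00, A 12.75, C 8.97, B 2.11
take D (9 @ 270); take A (12 @ 153); take 4/29 of C → 35.86. Capacity used 25/25.
Total value = 458.86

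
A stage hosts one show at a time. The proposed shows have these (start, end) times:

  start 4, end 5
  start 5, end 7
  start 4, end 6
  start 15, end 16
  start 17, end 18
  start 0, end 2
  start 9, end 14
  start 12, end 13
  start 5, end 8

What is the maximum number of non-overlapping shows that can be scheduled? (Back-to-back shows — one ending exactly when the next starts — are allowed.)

Order by finish time; keep every interval that doesn't clash with the previous kept one.
Sorted by end: (0,2)  (4,5)  (4,6)  (5,7)  (5,8)  (12,13)  (9,14)  (15,16)  (17,18)
take (0,2); take (4,5); skip (4,6); take (5,7); take (12,13); take (15,16); take (17,18).
Selected 6 shows.

6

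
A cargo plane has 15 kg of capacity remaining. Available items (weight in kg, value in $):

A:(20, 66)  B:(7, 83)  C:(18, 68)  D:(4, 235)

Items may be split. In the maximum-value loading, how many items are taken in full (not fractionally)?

2

Order: D (235/4=58.75) > B (83/7=11.86) > C (68/18=3.78) > A (66/20=3.30)
Fill: take D (4 @ 235) → take B (7 @ 83) → take 4/18 of C → 15.11; 15/15 used.
2 item(s) taken whole; one partial (take 4/18 of C).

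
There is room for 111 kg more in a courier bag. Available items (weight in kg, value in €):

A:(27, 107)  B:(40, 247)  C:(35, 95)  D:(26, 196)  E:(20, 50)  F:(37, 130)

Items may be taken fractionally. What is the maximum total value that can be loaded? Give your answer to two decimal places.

Greedy by value/weight ratio, highest first.
Order: D (196/26=7.54) > B (247/40=6.17) > A (107/27=3.96) > F (130/37=3.51) > C (95/35=2.71) > E (50/20=2.50)
Fill: take D (26 @ 196) → take B (40 @ 247) → take A (27 @ 107) → take 18/37 of F → 63.24; 111/111 used.
Total value = 613.24

613.24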